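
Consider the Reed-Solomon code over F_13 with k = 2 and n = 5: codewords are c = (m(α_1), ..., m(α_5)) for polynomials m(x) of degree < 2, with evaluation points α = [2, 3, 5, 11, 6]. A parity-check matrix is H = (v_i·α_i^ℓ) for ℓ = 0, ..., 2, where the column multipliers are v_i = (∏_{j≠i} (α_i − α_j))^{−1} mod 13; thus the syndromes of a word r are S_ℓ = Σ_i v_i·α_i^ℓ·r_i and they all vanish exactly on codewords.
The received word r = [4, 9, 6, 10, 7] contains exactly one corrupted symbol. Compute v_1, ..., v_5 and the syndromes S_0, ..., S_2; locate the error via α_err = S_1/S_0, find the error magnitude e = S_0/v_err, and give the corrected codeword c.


S = (7, 3, 5), error at position 5, error magnitude e = 9, c = [4, 9, 6, 10, 11].

Step 1: column multipliers v_i = (∏_{j≠i}(α_i − α_j))^{−1} mod 13.
  i = 1 (α = 2): (2−3)(2−5)(2−11)(2−6) = (−1)·(−3)·(−9)·(−4) = 108 ≡ 4, so v_1 = 4^{−1} = 10 (mod 13).
  i = 2 (α = 3): (3−2)(3−5)(3−11)(3−6) = 1·(−2)·(−8)·(−3) = −48 ≡ 4, so v_2 = 4^{−1} = 10 (mod 13).
  i = 3 (α = 5): (5−2)(5−3)(5−11)(5−6) = 3·2·(−6)·(−1) = 36 ≡ 10, so v_3 = 10^{−1} = 4 (mod 13).
  i = 4 (α = 11): (11−2)(11−3)(11−5)(11−6) = 9·8·6·5 = 2160 ≡ 2, so v_4 = 2^{−1} = 7 (mod 13).
  i = 5 (α = 6): (6−2)(6−3)(6−5)(6−11) = 4·3·1·(−5) = −60 ≡ 5, so v_5 = 5^{−1} = 8 (mod 13).
  v = [10, 10, 4, 7, 8].
Step 2: syndromes of r = [4, 9, 6, 10, 7] (all sums mod 13).
  S_0 = Σ v_i r_i = 10·4 + 10·9 + 4·6 + 7·10 + 8·7 = 280 ≡ 7.
  S_1 = Σ v_i α_i r_i = 10·2·4 + 10·3·9 + 4·5·6 + 7·11·10 + 8·6·7 = 1576 ≡ 3.
  α_i^2 mod 13 = [4, 9, 12, 4, 10].
  S_2 = Σ v_i α_i^2 r_i = 10·4·4 + 10·9·9 + 4·12·6 + 7·4·10 + 8·10·7 = 2098 ≡ 5.
  S = (7, 3, 5) ≠ 0, so r is not a codeword (an error is present).
Step 3: locate the error. For a single error e at position i, S_ℓ = v_i·e·α_i^ℓ, so α_err = S_1/S_0.
  S_0^{−1} = 7^{−1} = 2 (mod 13), so α_err = 3·2 = 6 ≡ 6 = α_5. Error position i = 5.
  Consistency check: S_2/S_1 = 5·9 = 45 ≡ 6 = α_err ✓ (single-error assumption holds).
Step 4: error magnitude e = S_0/v_5 = S_0·∏_{j≠5}(α_5 − α_j) = 7·5 = 35 ≡ 9 (mod 13).
Step 5: correct position 5: c_5 = r_5 − e = 7 − 9 ≡ 11 (mod 13). Hence c = [4, 9, 6, 10, 11].
  Check: interpolating c through the α_i gives m(x) = 7 + 5·x (degree < 2) with m(α_i) = c_i for every i, so c is indeed a codeword.


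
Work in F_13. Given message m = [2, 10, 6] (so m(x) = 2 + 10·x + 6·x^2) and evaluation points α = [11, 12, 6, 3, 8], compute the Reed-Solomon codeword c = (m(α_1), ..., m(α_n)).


c = [6, 11, 5, 8, 11]

Message polynomial: m(x) = 2 + 10·x + 6·x^2 (mod 13).
For each evaluation point α_i, compute m(α_i) mod 13:
  α_1 = 11: Horner steps 6 → 11 → 6, so m(11) = 6.
  α_2 = 12: Horner steps 6 → 4 → 11, so m(12) = 11.
  α_3 = 6: Horner steps 6 → 7 → 5, so m(6) = 5.
  α_4 = 3: Horner steps 6 → 2 → 8, so m(3) = 8.
  α_5 = 8: Horner steps 6 → 6 → 11, so m(8) = 11.
Codeword c = [6, 11, 5, 8, 11] ∈ F_13^5.


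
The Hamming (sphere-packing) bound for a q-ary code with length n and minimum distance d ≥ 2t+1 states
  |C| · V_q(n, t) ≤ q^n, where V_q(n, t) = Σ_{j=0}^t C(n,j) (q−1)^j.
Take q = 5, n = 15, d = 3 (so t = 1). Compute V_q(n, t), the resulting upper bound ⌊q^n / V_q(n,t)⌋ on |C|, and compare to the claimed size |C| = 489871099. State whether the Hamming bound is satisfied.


V_q(n, t) = 61, q^n = 30517578125, Hamming bound = 500288165, |C| = 489871099 ≤ bound (satisfied).

Step 1: Compute V_q(n, t) = Σ_{j=0}^1 C(n, j) (q−1)^j.
  j = 0: C(15,0)·(4)^0 = 1·1 = 1.
  j = 1: C(15,1)·(4)^1 = 15·4 = 60.
  V_q(n, t) = 1 + 60 = 61.
Step 2: q^n = 5^15 = 30517578125.
Step 3: Hamming bound ⌊q^n / V_q(n,t)⌋ = ⌊30517578125/61⌋ = 500288165.
Step 4: Compare |C| = 489871099 to 500288165: satisfied.
The claimed |C| lies below the Hamming bound.


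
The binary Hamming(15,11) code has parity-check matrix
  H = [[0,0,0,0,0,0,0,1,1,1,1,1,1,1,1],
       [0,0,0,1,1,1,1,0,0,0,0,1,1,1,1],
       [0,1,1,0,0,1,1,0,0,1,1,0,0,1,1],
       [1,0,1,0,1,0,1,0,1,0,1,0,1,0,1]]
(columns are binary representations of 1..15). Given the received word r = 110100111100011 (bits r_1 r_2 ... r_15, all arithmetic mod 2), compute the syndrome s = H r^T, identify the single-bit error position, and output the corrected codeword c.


s = (1, 0, 1, 0)^T, error position = 10, corrected codeword c = 110100111000011

Compute s = H r^T mod 2 one row at a time:
  s_1 = 1 + 1 + 1 + 0 + 0 + 0 + 1 + 1 = 5 ≡ 1 (mod 2).
  s_2 = 1 + 0 + 0 + 1 + 0 + 0 + 1 + 1 = 4 ≡ 0 (mod 2).
  s_3 = 1 + 0 + 0 + 1 + 1 + 0 + 1 + 1 = 5 ≡ 1 (mod 2).
  s_4 = 1 + 0 + 0 + 1 + 1 + 0 + 0 + 1 = 4 ≡ 0 (mod 2).
s = (1, 0, 1, 0)^T — this equals column 10 of H (binary 1010), so error is at position 10.
Correct: flip bit 10 of r = 110100111100011 to get c = 110100111000011.


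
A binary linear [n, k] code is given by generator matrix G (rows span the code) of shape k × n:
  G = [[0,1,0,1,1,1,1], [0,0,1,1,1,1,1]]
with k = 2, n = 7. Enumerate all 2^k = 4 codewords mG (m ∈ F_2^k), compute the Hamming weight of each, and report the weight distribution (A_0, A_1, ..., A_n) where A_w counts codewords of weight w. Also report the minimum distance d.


Weight distribution: A_0 = 1, A_2 = 1, A_5 = 2. Minimum distance d = 2.

Enumerate all 2^2 = 4 messages m ∈ F_2^2.
For each, compute codeword c = mG in F_2^7, then tally its weight.
  m = 00 → c = 0000000, weight = 0.
  m = 10 → c = 0101111, weight = 5.
  m = 01 → c = 0011111, weight = 5.
  m = 11 → c = 0110000, weight = 2.
Tally weights:
  weight 0: 1 codewords.
  weight 2: 1 codewords.
  weight 5: 2 codewords.
Minimum distance d = smallest w > 0 with A_w > 0 = 2.
Sanity: Σ A_w = 4 = 2^2 = 4 ✓.


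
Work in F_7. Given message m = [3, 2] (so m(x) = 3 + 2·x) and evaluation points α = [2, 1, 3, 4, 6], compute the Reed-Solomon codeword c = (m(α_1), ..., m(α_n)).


c = [0, 5, 2, 4, 1]

Message polynomial: m(x) = 3 + 2·x (mod 7).
For each evaluation point α_i, compute m(α_i) mod 7:
  α_1 = 2: Horner steps 2 → 0, so m(2) = 0.
  α_2 = 1: Horner steps 2 → 5, so m(1) = 5.
  α_3 = 3: Horner steps 2 → 2, so m(3) = 2.
  α_4 = 4: Horner steps 2 → 4, so m(4) = 4.
  α_5 = 6: Horner steps 2 → 1, so m(6) = 1.
Codeword c = [0, 5, 2, 4, 1] ∈ F_7^5.


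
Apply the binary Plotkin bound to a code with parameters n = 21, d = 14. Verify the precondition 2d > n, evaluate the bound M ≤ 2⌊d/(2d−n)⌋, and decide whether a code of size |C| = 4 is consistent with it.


Plotkin bound M ≤ 4; given |C| = 4 ≤ bound (satisfied).

Check applicability: 2d = 28, n = 21.
2d − n = 7 > 0, so Plotkin applies.
Compute d/(2d−n) = 14/7 ≈ 2.0000.
⌊d/(2d−n)⌋ = 2.
Plotkin bound: M ≤ 2·2 = 4.
Given |C| = 4, check: satisfied.
This |C| is at the Plotkin bound.


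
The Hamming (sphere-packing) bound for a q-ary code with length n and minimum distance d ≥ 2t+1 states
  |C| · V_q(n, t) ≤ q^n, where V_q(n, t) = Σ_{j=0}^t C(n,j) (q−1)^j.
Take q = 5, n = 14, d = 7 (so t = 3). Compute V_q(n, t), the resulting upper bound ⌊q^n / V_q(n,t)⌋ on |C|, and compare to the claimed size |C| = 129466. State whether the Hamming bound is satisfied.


V_q(n, t) = 24809, q^n = 6103515625, Hamming bound = 246020, |C| = 129466 ≤ bound (satisfied).

Step 1: Compute V_q(n, t) = Σ_{j=0}^3 C(n, j) (q−1)^j.
  j = 0: C(14,0)·(4)^0 = 1·1 = 1.
  j = 1: C(14,1)·(4)^1 = 14·4 = 56.
  j = 2: C(14,2)·(4)^2 = 91·16 = 1456.
  j = 3: C(14,3)·(4)^3 = 364·64 = 23296.
  V_q(n, t) = 1 + 56 + 1456 + 23296 = 24809.
Step 2: q^n = 5^14 = 6103515625.
Step 3: Hamming bound ⌊q^n / V_q(n,t)⌋ = ⌊6103515625/24809⌋ = 246020.
Step 4: Compare |C| = 129466 to 246020: satisfied.
The claimed |C| lies below the Hamming bound.


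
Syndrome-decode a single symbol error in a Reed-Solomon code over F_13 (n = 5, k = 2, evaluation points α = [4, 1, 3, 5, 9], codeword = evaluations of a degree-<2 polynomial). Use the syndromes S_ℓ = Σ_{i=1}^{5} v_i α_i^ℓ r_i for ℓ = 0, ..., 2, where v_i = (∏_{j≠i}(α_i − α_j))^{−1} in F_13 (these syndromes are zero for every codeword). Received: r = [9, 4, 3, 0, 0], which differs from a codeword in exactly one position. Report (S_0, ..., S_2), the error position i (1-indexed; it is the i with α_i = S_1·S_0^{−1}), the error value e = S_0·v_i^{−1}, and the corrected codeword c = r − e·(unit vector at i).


S = (9, 6, 4), error at position 4, error magnitude e = 11, c = [9, 4, 3, 2, 0].

Step 1: column multipliers v_i = (∏_{j≠i}(α_i − α_j))^{−1} mod 13.
  i = 1 (α = 4): (4−1)(4−3)(4−5)(4−9) = 3·1·(−1)·(−5) = 15 ≡ 2, so v_1 = 2^{−1} = 7 (mod 13).
  i = 2 (α = 1): (1−4)(1−3)(1−5)(1−9) = (−3)·(−2)·(−4)·(−8) = 192 ≡ 10, so v_2 = 10^{−1} = 4 (mod 13).
  i = 3 (α = 3): (3−4)(3−1)(3−5)(3−9) = (−1)·2·(−2)·(−6) = −24 ≡ 2, so v_3 = 2^{−1} = 7 (mod 13).
  i = 4 (α = 5): (5−4)(5−1)(5−3)(5−9) = 1·4·2·(−4) = −32 ≡ 7, so v_4 = 7^{−1} = 2 (mod 13).
  i = 5 (α = 9): (9−4)(9−1)(9−3)(9−5) = 5·8·6·4 = 960 ≡ 11, so v_5 = 11^{−1} = 6 (mod 13).
  v = [7, 4, 7, 2, 6].
Step 2: syndromes of r = [9, 4, 3, 0, 0] (all sums mod 13).
  S_0 = Σ v_i r_i = 7·9 + 4·4 + 7·3 + 2·0 + 6·0 = 100 ≡ 9.
  S_1 = Σ v_i α_i r_i = 7·4·9 + 4·1·4 + 7·3·3 + 2·5·0 + 6·9·0 = 331 ≡ 6.
  α_i^2 mod 13 = [3, 1, 9, 12, 3].
  S_2 = Σ v_i α_i^2 r_i = 7·3·9 + 4·1·4 + 7·9·3 + 2·12·0 + 6·3·0 = 394 ≡ 4.
  S = (9, 6, 4) ≠ 0, so r is not a codeword (an error is present).
Step 3: locate the error. For a single error e at position i, S_ℓ = v_i·e·α_i^ℓ, so α_err = S_1/S_0.
  S_0^{−1} = 9^{−1} = 3 (mod 13), so α_err = 6·3 = 18 ≡ 5 = α_4. Error position i = 4.
  Consistency check: S_2/S_1 = 4·11 = 44 ≡ 5 = α_err ✓ (single-error assumption holds).
Step 4: error magnitude e = S_0/v_4 = S_0·∏_{j≠4}(α_4 − α_j) = 9·7 = 63 ≡ 11 (mod 13).
Step 5: correct position 4: c_4 = r_4 − e = 0 − 11 ≡ 2 (mod 13). Hence c = [9, 4, 3, 2, 0].
  Check: interpolating c through the α_i gives m(x) = 11 + 6·x (degree < 2) with m(α_i) = c_i for every i, so c is indeed a codeword.


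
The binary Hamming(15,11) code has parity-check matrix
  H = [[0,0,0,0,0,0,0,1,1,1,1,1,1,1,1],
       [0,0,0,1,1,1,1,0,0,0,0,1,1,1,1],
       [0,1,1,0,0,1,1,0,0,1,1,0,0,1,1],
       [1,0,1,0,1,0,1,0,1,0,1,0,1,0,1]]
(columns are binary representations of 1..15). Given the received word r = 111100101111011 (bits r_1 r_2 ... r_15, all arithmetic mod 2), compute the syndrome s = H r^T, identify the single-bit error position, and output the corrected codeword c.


s = (0, 1, 1, 0)^T, error position = 6, corrected codeword c = 111101101111011

Compute s = H r^T mod 2 one row at a time:
  s_1 = 0 + 1 + 1 + 1 + 1 + 0 + 1 + 1 = 6 ≡ 0 (mod 2).
  s_2 = 1 + 0 + 0 + 1 + 1 + 0 + 1 + 1 = 5 ≡ 1 (mod 2).
  s_3 = 1 + 1 + 0 + 1 + 1 + 1 + 1 + 1 = 7 ≡ 1 (mod 2).
  s_4 = 1 + 1 + 0 + 1 + 1 + 1 + 0 + 1 = 6 ≡ 0 (mod 2).
s = (0, 1, 1, 0)^T — this equals column 6 of H (binary 0110), so error is at position 6.
Correct: flip bit 6 of r = 111100101111011 to get c = 111101101111011.


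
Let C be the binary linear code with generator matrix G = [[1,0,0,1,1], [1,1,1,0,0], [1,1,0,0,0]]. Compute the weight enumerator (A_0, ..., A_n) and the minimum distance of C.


Weight distribution: A_0 = 1, A_1 = 1, A_2 = 1, A_3 = 3, A_4 = 2. Minimum distance d = 1.

Enumerate all 2^3 = 8 messages m ∈ F_2^3.
For each, compute codeword c = mG in F_2^5, then tally its weight.
  m = 000 → c = 00000, weight = 0.
  m = 100 → c = 10011, weight = 3.
  m = 010 → c = 11100, weight = 3.
  m = 110 → c = 01111, weight = 4.
  m = 001 → c = 11000, weight = 2.
  m = 101 → c = 01011, weight = 3.
  m = 011 → c = 00100, weight = 1.
  m = 111 → c = 10111, weight = 4.
Tally weights:
  weight 0: 1 codewords.
  weight 1: 1 codewords.
  weight 2: 1 codewords.
  weight 3: 3 codewords.
  weight 4: 2 codewords.
Minimum distance d = smallest w > 0 with A_w > 0 = 1.
Sanity: Σ A_w = 8 = 2^3 = 8 ✓.


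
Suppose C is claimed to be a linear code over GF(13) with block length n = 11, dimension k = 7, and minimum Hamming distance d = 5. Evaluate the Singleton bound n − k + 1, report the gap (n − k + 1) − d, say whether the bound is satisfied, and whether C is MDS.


Singleton RHS = n − k + 1 = 5, slack = 0, bound satisfied, MDS.

Singleton bound: d ≤ n − k + 1.
Here n = 11, k = 7, so n − k + 1 = 5.
Given d = 5, check d ≤ 5: YES.
Slack = (n − k + 1) − d = 0.
The code is MDS (slack = 0).
Description: the claimed parameters are [11, 7, 5]_13; such a code would be MDS (meets Singleton bound).


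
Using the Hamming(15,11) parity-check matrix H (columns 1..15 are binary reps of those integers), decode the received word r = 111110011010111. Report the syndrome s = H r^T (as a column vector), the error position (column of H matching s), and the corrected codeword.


s = (0, 1, 1, 1)^T, error position = 7, corrected codeword c = 111110111010111

Compute s = H r^T mod 2 one row at a time:
  s_1 = 1 + 1 + 0 + 1 + 0 + 1 + 1 + 1 = 6 ≡ 0 (mod 2).
  s_2 = 1 + 1 + 0 + 0 + 0 + 1 + 1 + 1 = 5 ≡ 1 (mod 2).
  s_3 = 1 + 1 + 0 + 0 + 0 + 1 + 1 + 1 = 5 ≡ 1 (mod 2).
  s_4 = 1 + 1 + 1 + 0 + 1 + 1 + 1 + 1 = 7 ≡ 1 (mod 2).
s = (0, 1, 1, 1)^T — this equals column 7 of H (binary 0111), so error is at position 7.
Correct: flip bit 7 of r = 111110011010111 to get c = 111110111010111.


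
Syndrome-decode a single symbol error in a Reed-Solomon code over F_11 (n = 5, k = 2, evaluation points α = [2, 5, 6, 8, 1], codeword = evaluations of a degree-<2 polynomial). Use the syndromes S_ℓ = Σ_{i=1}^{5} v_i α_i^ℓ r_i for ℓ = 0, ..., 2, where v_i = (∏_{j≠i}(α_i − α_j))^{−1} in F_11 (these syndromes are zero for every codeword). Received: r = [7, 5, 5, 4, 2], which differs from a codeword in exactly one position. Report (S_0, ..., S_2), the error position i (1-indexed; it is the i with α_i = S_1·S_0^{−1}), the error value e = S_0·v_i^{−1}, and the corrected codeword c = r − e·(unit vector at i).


S = (9, 1, 5), error at position 2, error magnitude e = 5, c = [7, 0, 5, 4, 2].

Step 1: column multipliers v_i = (∏_{j≠i}(α_i − α_j))^{−1} mod 11.
  i = 1 (α = 2): (2−5)(2−6)(2−8)(2−1) = (−3)·(−4)·(−6)·1 = −72 ≡ 5, so v_1 = 5^{−1} = 9 (mod 11).
  i = 2 (α = 5): (5−2)(5−6)(5−8)(5−1) = 3·(−1)·(−3)·4 = 36 ≡ 3, so v_2 = 3^{−1} = 4 (mod 11).
  i = 3 (α = 6): (6−2)(6−5)(6−8)(6−1) = 4·1·(−2)·5 = −40 ≡ 4, so v_3 = 4^{−1} = 3 (mod 11).
  i = 4 (α = 8): (8−2)(8−5)(8−6)(8−1) = 6·3·2·7 = 252 ≡ 10, so v_4 = 10^{−1} = 10 (mod 11).
  i = 5 (α = 1): (1−2)(1−5)(1−6)(1−8) = (−1)·(−4)·(−5)·(−7) = 140 ≡ 8, so v_5 = 8^{−1} = 7 (mod 11).
  v = [9, 4, 3, 10, 7].
Step 2: syndromes of r = [7, 5, 5, 4, 2] (all sums mod 11).
  S_0 = Σ v_i r_i = 9·7 + 4·5 + 3·5 + 10·4 + 7·2 = 152 ≡ 9.
  S_1 = Σ v_i α_i r_i = 9·2·7 + 4·5·5 + 3·6·5 + 10·8·4 + 7·1·2 = 650 ≡ 1.
  α_i^2 mod 11 = [4, 3, 3, 9, 1].
  S_2 = Σ v_i α_i^2 r_i = 9·4·7 + 4·3·5 + 3·3·5 + 10·9·4 + 7·1·2 = 731 ≡ 5.
  S = (9, 1, 5) ≠ 0, so r is not a codeword (an error is present).
Step 3: locate the error. For a single error e at position i, S_ℓ = v_i·e·α_i^ℓ, so α_err = S_1/S_0.
  S_0^{−1} = 9^{−1} = 5 (mod 11), so α_err = 1·5 = 5 ≡ 5 = α_2. Error position i = 2.
  Consistency check: S_2/S_1 = 5·1 = 5 ≡ 5 = α_err ✓ (single-error assumption holds).
Step 4: error magnitude e = S_0/v_2 = S_0·∏_{j≠2}(α_2 − α_j) = 9·3 = 27 ≡ 5 (mod 11).
Step 5: correct position 2: c_2 = r_2 − e = 5 − 5 ≡ 0 (mod 11). Hence c = [7, 0, 5, 4, 2].
  Check: interpolating c through the α_i gives m(x) = 8 + 5·x (degree < 2) with m(α_i) = c_i for every i, so c is indeed a codeword.


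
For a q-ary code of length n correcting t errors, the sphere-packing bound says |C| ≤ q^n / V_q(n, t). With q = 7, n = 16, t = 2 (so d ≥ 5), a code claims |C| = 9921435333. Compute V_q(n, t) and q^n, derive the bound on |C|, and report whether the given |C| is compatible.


V_q(n, t) = 4417, q^n = 33232930569601, Hamming bound = 7523869270, |C| = 9921435333 > bound (violated).

Step 1: Compute V_q(n, t) = Σ_{j=0}^2 C(n, j) (q−1)^j.
  j = 0: C(16,0)·(6)^0 = 1·1 = 1.
  j = 1: C(16,1)·(6)^1 = 16·6 = 96.
  j = 2: C(16,2)·(6)^2 = 120·36 = 4320.
  V_q(n, t) = 1 + 96 + 4320 = 4417.
Step 2: q^n = 7^16 = 33232930569601.
Step 3: Hamming bound ⌊q^n / V_q(n,t)⌋ = ⌊33232930569601/4417⌋ = 7523869270.
Step 4: Compare |C| = 9921435333 to 7523869270: violated.
The claimed |C| lies above the Hamming bound, so no 7-ary code of length 16 with d ≥ 5 can have 9921435333 codewords.


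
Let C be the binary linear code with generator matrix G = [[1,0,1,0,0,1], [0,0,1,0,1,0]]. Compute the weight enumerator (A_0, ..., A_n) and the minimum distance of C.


Weight distribution: A_0 = 1, A_2 = 1, A_3 = 2. Minimum distance d = 2.

Enumerate all 2^2 = 4 messages m ∈ F_2^2.
For each, compute codeword c = mG in F_2^6, then tally its weight.
  m = 00 → c = 000000, weight = 0.
  m = 10 → c = 101001, weight = 3.
  m = 01 → c = 001010, weight = 2.
  m = 11 → c = 100011, weight = 3.
Tally weights:
  weight 0: 1 codewords.
  weight 2: 1 codewords.
  weight 3: 2 codewords.
Minimum distance d = smallest w > 0 with A_w > 0 = 2.
Sanity: Σ A_w = 4 = 2^2 = 4 ✓.


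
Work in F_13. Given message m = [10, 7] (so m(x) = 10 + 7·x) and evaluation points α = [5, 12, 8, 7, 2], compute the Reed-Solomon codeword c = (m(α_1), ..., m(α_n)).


c = [6, 3, 1, 7, 11]

Message polynomial: m(x) = 10 + 7·x (mod 13).
For each evaluation point α_i, compute m(α_i) mod 13:
  α_1 = 5: Horner steps 7 → 6, so m(5) = 6.
  α_2 = 12: Horner steps 7 → 3, so m(12) = 3.
  α_3 = 8: Horner steps 7 → 1, so m(8) = 1.
  α_4 = 7: Horner steps 7 → 7, so m(7) = 7.
  α_5 = 2: Horner steps 7 → 11, so m(2) = 11.
Codeword c = [6, 3, 1, 7, 11] ∈ F_13^5.


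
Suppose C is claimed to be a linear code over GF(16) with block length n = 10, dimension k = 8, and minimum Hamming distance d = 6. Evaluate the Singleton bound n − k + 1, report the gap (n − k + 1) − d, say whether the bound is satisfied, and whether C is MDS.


Singleton RHS = n − k + 1 = 3, slack = -3, bound violated (no such code; not MDS).

Singleton bound: d ≤ n − k + 1.
Here n = 10, k = 8, so n − k + 1 = 3.
Given d = 6, check d ≤ 3: NO.
Slack = (n − k + 1) − d = -3.
The slack is negative: d = 6 exceeds n − k + 1 = 3 by 3, so the Singleton bound is violated and no linear [10, 8, 6]_16 code can exist. In particular it is not MDS (MDS requires d = n − k + 1 exactly).
Description: the claimed parameters are [10, 8, 6]_16; such a code would be impossible (violates the Singleton bound).


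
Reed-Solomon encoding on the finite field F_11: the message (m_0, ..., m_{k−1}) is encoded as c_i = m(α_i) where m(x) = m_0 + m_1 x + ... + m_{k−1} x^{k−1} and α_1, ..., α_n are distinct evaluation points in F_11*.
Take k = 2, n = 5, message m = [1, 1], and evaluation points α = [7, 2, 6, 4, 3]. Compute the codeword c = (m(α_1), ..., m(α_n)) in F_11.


c = [8, 3, 7, 5, 4]

Message polynomial: m(x) = 1 + 1·x (mod 11).
For each evaluation point α_i, compute m(α_i) mod 11:
  α_1 = 7: Horner steps 1 → 8, so m(7) = 8.
  α_2 = 2: Horner steps 1 → 3, so m(2) = 3.
  α_3 = 6: Horner steps 1 → 7, so m(6) = 7.
  α_4 = 4: Horner steps 1 → 5, so m(4) = 5.
  α_5 = 3: Horner steps 1 → 4, so m(3) = 4.
Codeword c = [8, 3, 7, 5, 4] ∈ F_11^5.


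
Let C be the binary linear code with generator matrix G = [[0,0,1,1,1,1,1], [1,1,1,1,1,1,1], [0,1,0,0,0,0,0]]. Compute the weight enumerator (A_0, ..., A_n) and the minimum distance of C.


Weight distribution: A_0 = 1, A_1 = 2, A_2 = 1, A_5 = 1, A_6 = 2, A_7 = 1. Minimum distance d = 1.

Enumerate all 2^3 = 8 messages m ∈ F_2^3.
For each, compute codeword c = mG in F_2^7, then tally its weight.
  m = 000 → c = 0000000, weight = 0.
  m = 100 → c = 0011111, weight = 5.
  m = 010 → c = 1111111, weight = 7.
  m = 110 → c = 1100000, weight = 2.
  m = 001 → c = 0100000, weight = 1.
  m = 101 → c = 0111111, weight = 6.
  m = 011 → c = 1011111, weight = 6.
  m = 111 → c = 1000000, weight = 1.
Tally weights:
  weight 0: 1 codewords.
  weight 1: 2 codewords.
  weight 2: 1 codewords.
  weight 5: 1 codewords.
  weight 6: 2 codewords.
  weight 7: 1 codewords.
Minimum distance d = smallest w > 0 with A_w > 0 = 1.
Sanity: Σ A_w = 8 = 2^3 = 8 ✓.


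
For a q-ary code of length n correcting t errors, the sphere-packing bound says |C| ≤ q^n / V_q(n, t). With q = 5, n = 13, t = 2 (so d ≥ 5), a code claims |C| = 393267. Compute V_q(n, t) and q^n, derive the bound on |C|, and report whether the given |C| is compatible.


V_q(n, t) = 1301, q^n = 1220703125, Hamming bound = 938280, |C| = 393267 ≤ bound (satisfied).

Step 1: Compute V_q(n, t) = Σ_{j=0}^2 C(n, j) (q−1)^j.
  j = 0: C(13,0)·(4)^0 = 1·1 = 1.
  j = 1: C(13,1)·(4)^1 = 13·4 = 52.
  j = 2: C(13,2)·(4)^2 = 78·16 = 1248.
  V_q(n, t) = 1 + 52 + 1248 = 1301.
Step 2: q^n = 5^13 = 1220703125.
Step 3: Hamming bound ⌊q^n / V_q(n,t)⌋ = ⌊1220703125/1301⌋ = 938280.
Step 4: Compare |C| = 393267 to 938280: satisfied.
The claimed |C| lies below the Hamming bound.


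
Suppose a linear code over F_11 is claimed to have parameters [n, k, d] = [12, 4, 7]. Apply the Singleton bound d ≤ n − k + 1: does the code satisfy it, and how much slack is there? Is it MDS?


Singleton RHS = n − k + 1 = 9, slack = 2, bound satisfied, not MDS.

Singleton bound: d ≤ n − k + 1.
Here n = 12, k = 4, so n − k + 1 = 9.
Given d = 7, check d ≤ 9: YES.
Slack = (n − k + 1) − d = 2.
The code is NOT MDS (slack = 2 > 0).
Description: the claimed parameters are [12, 4, 7]_11; such a code would be non-MDS.


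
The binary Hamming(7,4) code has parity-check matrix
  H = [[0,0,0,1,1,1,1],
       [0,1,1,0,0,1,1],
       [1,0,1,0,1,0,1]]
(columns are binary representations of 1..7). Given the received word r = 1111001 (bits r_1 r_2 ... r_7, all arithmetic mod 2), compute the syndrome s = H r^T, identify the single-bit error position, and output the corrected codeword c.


s = (0, 1, 1)^T, error position = 3, corrected codeword c = 1101001

Compute s = H r^T mod 2 one row at a time:
  s_1 = 1 + 0 + 0 + 1 = 2 ≡ 0 (mod 2).
  s_2 = 1 + 1 + 0 + 1 = 3 ≡ 1 (mod 2).
  s_3 = 1 + 1 + 0 + 1 = 3 ≡ 1 (mod 2).
s = (0, 1, 1)^T — this equals column 3 of H (binary 011), so error is at position 3.
Correct: flip bit 3 of r = 1111001 to get c = 1101001.


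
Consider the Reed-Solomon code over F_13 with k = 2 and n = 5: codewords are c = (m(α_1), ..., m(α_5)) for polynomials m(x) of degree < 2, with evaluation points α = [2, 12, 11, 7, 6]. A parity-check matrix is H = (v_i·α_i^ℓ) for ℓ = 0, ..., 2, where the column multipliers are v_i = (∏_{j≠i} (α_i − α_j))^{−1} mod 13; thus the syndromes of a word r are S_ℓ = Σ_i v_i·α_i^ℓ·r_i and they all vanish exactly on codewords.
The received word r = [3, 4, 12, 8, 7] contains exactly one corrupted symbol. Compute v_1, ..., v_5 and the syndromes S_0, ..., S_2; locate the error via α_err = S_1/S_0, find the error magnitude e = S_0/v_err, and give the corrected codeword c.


S = (4, 9, 4), error at position 2, error magnitude e = 4, c = [3, 0, 12, 8, 7].

Step 1: column multipliers v_i = (∏_{j≠i}(α_i − α_j))^{−1} mod 13.
  i = 1 (α = 2): (2−12)(2−11)(2−7)(2−6) = (−10)·(−9)·(−5)·(−4) = 1800 ≡ 6, so v_1 = 6^{−1} = 11 (mod 13).
  i = 2 (α = 12): (12−2)(12−11)(12−7)(12−6) = 10·1·5·6 = 300 ≡ 1, so v_2 = 1^{−1} = 1 (mod 13).
  i = 3 (α = 11): (11−2)(11−12)(11−7)(11−6) = 9·(−1)·4·5 = −180 ≡ 2, so v_3 = 2^{−1} = 7 (mod 13).
  i = 4 (α = 7): (7−2)(7−12)(7−11)(7−6) = 5·(−5)·(−4)·1 = 100 ≡ 9, so v_4 = 9^{−1} = 3 (mod 13).
  i = 5 (α = 6): (6−2)(6−12)(6−11)(6−7) = 4·(−6)·(−5)·(−1) = −120 ≡ 10, so v_5 = 10^{−1} = 4 (mod 13).
  v = [11, 1, 7, 3, 4].
Step 2: syndromes of r = [3, 4, 12, 8, 7] (all sums mod 13).
  S_0 = Σ v_i r_i = 11·3 + 1·4 + 7·12 + 3·8 + 4·7 = 173 ≡ 4.
  S_1 = Σ v_i α_i r_i = 11·2·3 + 1·12·4 + 7·11·12 + 3·7·8 + 4·6·7 = 1374 ≡ 9.
  α_i^2 mod 13 = [4, 1, 4, 10, 10].
  S_2 = Σ v_i α_i^2 r_i = 11·4·3 + 1·1·4 + 7·4·12 + 3·10·8 + 4·10·7 = 992 ≡ 4.
  S = (4, 9, 4) ≠ 0, so r is not a codeword (an error is present).
Step 3: locate the error. For a single error e at position i, S_ℓ = v_i·e·α_i^ℓ, so α_err = S_1/S_0.
  S_0^{−1} = 4^{−1} = 10 (mod 13), so α_err = 9·10 = 90 ≡ 12 = α_2. Error position i = 2.
  Consistency check: S_2/S_1 = 4·3 = 12 ≡ 12 = α_err ✓ (single-error assumption holds).
Step 4: error magnitude e = S_0/v_2 = S_0·∏_{j≠2}(α_2 − α_j) = 4·1 = 4 ≡ 4 (mod 13).
Step 5: correct position 2: c_2 = r_2 − e = 4 − 4 ≡ 0 (mod 13). Hence c = [3, 0, 12, 8, 7].
  Check: interpolating c through the α_i gives m(x) = 1 + 1·x (degree < 2) with m(α_i) = c_i for every i, so c is indeed a codeword.


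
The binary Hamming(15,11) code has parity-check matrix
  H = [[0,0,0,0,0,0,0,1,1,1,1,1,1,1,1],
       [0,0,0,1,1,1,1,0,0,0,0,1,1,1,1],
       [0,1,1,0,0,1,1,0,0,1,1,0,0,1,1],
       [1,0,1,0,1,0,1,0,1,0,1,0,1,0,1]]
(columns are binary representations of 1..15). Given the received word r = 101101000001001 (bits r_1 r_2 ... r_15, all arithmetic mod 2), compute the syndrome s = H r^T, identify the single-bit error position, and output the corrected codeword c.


s = (0, 0, 1, 1)^T, error position = 3, corrected codeword c = 100101000001001

Compute s = H r^T mod 2 one row at a time:
  s_1 = 0 + 0 + 0 + 0 + 1 + 0 + 0 + 1 = 2 ≡ 0 (mod 2).
  s_2 = 1 + 0 + 1 + 0 + 1 + 0 + 0 + 1 = 4 ≡ 0 (mod 2).
  s_3 = 0 + 1 + 1 + 0 + 0 + 0 + 0 + 1 = 3 ≡ 1 (mod 2).
  s_4 = 1 + 1 + 0 + 0 + 0 + 0 + 0 + 1 = 3 ≡ 1 (mod 2).
s = (0, 0, 1, 1)^T — this equals column 3 of H (binary 0011), so error is at position 3.
Correct: flip bit 3 of r = 101101000001001 to get c = 100101000001001.


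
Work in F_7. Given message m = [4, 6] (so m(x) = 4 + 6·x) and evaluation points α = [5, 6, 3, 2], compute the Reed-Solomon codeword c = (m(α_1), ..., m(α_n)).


c = [6, 5, 1, 2]

Message polynomial: m(x) = 4 + 6·x (mod 7).
For each evaluation point α_i, compute m(α_i) mod 7:
  α_1 = 5: Horner steps 6 → 6, so m(5) = 6.
  α_2 = 6: Horner steps 6 → 5, so m(6) = 5.
  α_3 = 3: Horner steps 6 → 1, so m(3) = 1.
  α_4 = 2: Horner steps 6 → 2, so m(2) = 2.
Codeword c = [6, 5, 1, 2] ∈ F_7^4.


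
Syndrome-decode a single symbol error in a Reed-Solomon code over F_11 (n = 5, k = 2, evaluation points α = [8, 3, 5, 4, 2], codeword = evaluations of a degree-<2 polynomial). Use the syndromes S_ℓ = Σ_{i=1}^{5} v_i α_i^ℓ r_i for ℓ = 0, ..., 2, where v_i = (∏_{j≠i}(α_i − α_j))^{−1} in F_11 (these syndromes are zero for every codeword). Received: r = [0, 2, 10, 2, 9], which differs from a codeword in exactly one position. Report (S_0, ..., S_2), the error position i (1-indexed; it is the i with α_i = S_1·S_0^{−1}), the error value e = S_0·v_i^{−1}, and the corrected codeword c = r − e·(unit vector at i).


S = (5, 9, 3), error at position 4, error magnitude e = 7, c = [0, 2, 10, 6, 9].

Step 1: column multipliers v_i = (∏_{j≠i}(α_i − α_j))^{−1} mod 11.
  i = 1 (α = 8): (8−3)(8−5)(8−4)(8−2) = 5·3·4·6 = 360 ≡ 8, so v_1 = 8^{−1} = 7 (mod 11).
  i = 2 (α = 3): (3−8)(3−5)(3−4)(3−2) = (−5)·(−2)·(−1)·1 = −10 ≡ 1, so v_2 = 1^{−1} = 1 (mod 11).
  i = 3 (α = 5): (5−8)(5−3)(5−4)(5−2) = (−3)·2·1·3 = −18 ≡ 4, so v_3 = 4^{−1} = 3 (mod 11).
  i = 4 (α = 4): (4−8)(4−3)(4−5)(4−2) = (−4)·1·(−1)·2 = 8 ≡ 8, so v_4 = 8^{−1} = 7 (mod 11).
  i = 5 (α = 2): (2−8)(2−3)(2−5)(2−4) = (−6)·(−1)·(−3)·(−2) = 36 ≡ 3, so v_5 = 3^{−1} = 4 (mod 11).
  v = [7, 1, 3, 7, 4].
Step 2: syndromes of r = [0, 2, 10, 2, 9] (all sums mod 11).
  S_0 = Σ v_i r_i = 7·0 + 1·2 + 3·10 + 7·2 + 4·9 = 82 ≡ 5.
  S_1 = Σ v_i α_i r_i = 7·8·0 + 1·3·2 + 3·5·10 + 7·4·2 + 4·2·9 = 284 ≡ 9.
  α_i^2 mod 11 = [9, 9, 3, 5, 4].
  S_2 = Σ v_i α_i^2 r_i = 7·9·0 + 1·9·2 + 3·3·10 + 7·5·2 + 4·4·9 = 322 ≡ 3.
  S = (5, 9, 3) ≠ 0, so r is not a codeword (an error is present).
Step 3: locate the error. For a single error e at position i, S_ℓ = v_i·e·α_i^ℓ, so α_err = S_1/S_0.
  S_0^{−1} = 5^{−1} = 9 (mod 11), so α_err = 9·9 = 81 ≡ 4 = α_4. Error position i = 4.
  Consistency check: S_2/S_1 = 3·5 = 15 ≡ 4 = α_err ✓ (single-error assumption holds).
Step 4: error magnitude e = S_0/v_4 = S_0·∏_{j≠4}(α_4 − α_j) = 5·8 = 40 ≡ 7 (mod 11).
Step 5: correct position 4: c_4 = r_4 − e = 2 − 7 ≡ 6 (mod 11). Hence c = [0, 2, 10, 6, 9].
  Check: interpolating c through the α_i gives m(x) = 1 + 4·x (degree < 2) with m(α_i) = c_i for every i, so c is indeed a codeword.


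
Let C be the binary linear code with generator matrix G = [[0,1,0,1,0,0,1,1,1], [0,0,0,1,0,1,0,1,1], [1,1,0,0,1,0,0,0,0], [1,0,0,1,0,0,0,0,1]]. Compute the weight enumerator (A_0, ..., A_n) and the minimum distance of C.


Weight distribution: A_0 = 1, A_3 = 5, A_4 = 5, A_5 = 2, A_6 = 2, A_7 = 1. Minimum distance d = 3.

Enumerate all 2^4 = 16 messages m ∈ F_2^4.
For each, compute codeword c = mG in F_2^9, then tally its weight.
  m = 0000 → c = 000000000, weight = 0.
  m = 1000 → c = 010100111, weight = 5.
  m = 0100 → c = 000101011, weight = 4.
  m = 1100 → c = 010001100, weight = 3.
  m = 0010 → c = 110010000, weight = 3.
  m = 1010 → c = 100110111, weight = 6.
  m = 0110 → c = 110111011, weight = 7.
  m = 1110 → c = 100011100, weight = 4.
  m = 0001 → c = 100100001, weight = 3.
  m = 1001 → c = 110000110, weight = 4.
  m = 0101 → c = 100001010, weight = 3.
  m = 1101 → c = 110101101, weight = 6.
  m = 0011 → c = 010110001, weight = 4.
  m = 1011 → c = 000010110, weight = 3.
  m = 0111 → c = 010011010, weight = 4.
  m = 1111 → c = 000111101, weight = 5.
Tally weights:
  weight 0: 1 codewords.
  weight 3: 5 codewords.
  weight 4: 5 codewords.
  weight 5: 2 codewords.
  weight 6: 2 codewords.
  weight 7: 1 codewords.
Minimum distance d = smallest w > 0 with A_w > 0 = 3.
Sanity: Σ A_w = 16 = 2^4 = 16 ✓.


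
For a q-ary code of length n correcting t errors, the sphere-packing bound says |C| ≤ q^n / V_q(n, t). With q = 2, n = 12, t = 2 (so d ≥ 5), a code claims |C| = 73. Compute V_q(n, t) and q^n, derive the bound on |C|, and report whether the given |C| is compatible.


V_q(n, t) = 79, q^n = 4096, Hamming bound = 51, |C| = 73 > bound (violated).

Step 1: Compute V_q(n, t) = Σ_{j=0}^2 C(n, j) (q−1)^j.
  j = 0: C(12,0)·(1)^0 = 1·1 = 1.
  j = 1: C(12,1)·(1)^1 = 12·1 = 12.
  j = 2: C(12,2)·(1)^2 = 66·1 = 66.
  V_q(n, t) = 1 + 12 + 66 = 79.
Step 2: q^n = 2^12 = 4096.
Step 3: Hamming bound ⌊q^n / V_q(n,t)⌋ = ⌊4096/79⌋ = 51.
Step 4: Compare |C| = 73 to 51: violated.
The claimed |C| lies above the Hamming bound, so no 2-ary code of length 12 with d ≥ 5 can have 73 codewords.


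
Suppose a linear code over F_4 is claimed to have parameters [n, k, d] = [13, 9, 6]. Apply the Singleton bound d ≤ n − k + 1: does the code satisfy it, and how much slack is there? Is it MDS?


Singleton RHS = n − k + 1 = 5, slack = -1, bound violated (no such code; not MDS).

Singleton bound: d ≤ n − k + 1.
Here n = 13, k = 9, so n − k + 1 = 5.
Given d = 6, check d ≤ 5: NO.
Slack = (n − k + 1) − d = -1.
The slack is negative: d = 6 exceeds n − k + 1 = 5 by 1, so the Singleton bound is violated and no linear [13, 9, 6]_4 code can exist. In particular it is not MDS (MDS requires d = n − k + 1 exactly).
Description: the claimed parameters are [13, 9, 6]_4; such a code would be impossible (violates the Singleton bound).


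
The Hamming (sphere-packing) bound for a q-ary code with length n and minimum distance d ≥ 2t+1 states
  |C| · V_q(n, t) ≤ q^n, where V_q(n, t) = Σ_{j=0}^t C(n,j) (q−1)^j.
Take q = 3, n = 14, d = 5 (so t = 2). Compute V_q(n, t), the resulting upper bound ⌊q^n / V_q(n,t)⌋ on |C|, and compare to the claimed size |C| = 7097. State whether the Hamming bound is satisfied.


V_q(n, t) = 393, q^n = 4782969, Hamming bound = 12170, |C| = 7097 ≤ bound (satisfied).

Step 1: Compute V_q(n, t) = Σ_{j=0}^2 C(n, j) (q−1)^j.
  j = 0: C(14,0)·(2)^0 = 1·1 = 1.
  j = 1: C(14,1)·(2)^1 = 14·2 = 28.
  j = 2: C(14,2)·(2)^2 = 91·4 = 364.
  V_q(n, t) = 1 + 28 + 364 = 393.
Step 2: q^n = 3^14 = 4782969.
Step 3: Hamming bound ⌊q^n / V_q(n,t)⌋ = ⌊4782969/393⌋ = 12170.
Step 4: Compare |C| = 7097 to 12170: satisfied.
The claimed |C| lies below the Hamming bound.


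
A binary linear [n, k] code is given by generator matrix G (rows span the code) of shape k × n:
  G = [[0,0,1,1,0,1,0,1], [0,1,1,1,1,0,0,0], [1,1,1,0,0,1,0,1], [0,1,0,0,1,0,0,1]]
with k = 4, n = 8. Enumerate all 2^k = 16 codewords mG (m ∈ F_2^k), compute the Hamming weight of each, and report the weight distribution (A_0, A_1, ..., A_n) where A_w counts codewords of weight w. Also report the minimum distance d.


Weight distribution: A_0 = 1, A_1 = 1, A_3 = 4, A_4 = 7, A_5 = 3. Minimum distance d = 1.

Enumerate all 2^4 = 16 messages m ∈ F_2^4.
For each, compute codeword c = mG in F_2^8, then tally its weight.
  m = 0000 → c = 00000000, weight = 0.
  m = 1000 → c = 00110101, weight = 4.
  m = 0100 → c = 01111000, weight = 4.
  m = 1100 → c = 01001101, weight = 4.
  m = 0010 → c = 11100101, weight = 5.
  m = 1010 → c = 11010000, weight = 3.
  m = 0110 → c = 10011101, weight = 5.
  m = 1110 → c = 10101000, weight = 3.
  m = 0001 → c = 01001001, weight = 3.
  m = 1001 → c = 01111100, weight = 5.
  m = 0101 → c = 00110001, weight = 3.
  m = 1101 → c = 00000100, weight = 1.
  m = 0011 → c = 10101100, weight = 4.
  m = 1011 → c = 10011001, weight = 4.
  m = 0111 → c = 11010100, weight = 4.
  m = 1111 → c = 11100001, weight = 4.
Tally weights:
  weight 0: 1 codewords.
  weight 1: 1 codewords.
  weight 3: 4 codewords.
  weight 4: 7 codewords.
  weight 5: 3 codewords.
Minimum distance d = smallest w > 0 with A_w > 0 = 1.
Sanity: Σ A_w = 16 = 2^4 = 16 ✓.


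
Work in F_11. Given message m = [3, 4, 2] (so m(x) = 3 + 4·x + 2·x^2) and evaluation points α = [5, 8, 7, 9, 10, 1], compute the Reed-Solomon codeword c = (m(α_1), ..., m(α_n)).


c = [7, 9, 8, 3, 1, 9]

Message polynomial: m(x) = 3 + 4·x + 2·x^2 (mod 11).
For each evaluation point α_i, compute m(α_i) mod 11:
  α_1 = 5: Horner steps 2 → 3 → 7, so m(5) = 7.
  α_2 = 8: Horner steps 2 → 9 → 9, so m(8) = 9.
  α_3 = 7: Horner steps 2 → 7 → 8, so m(7) = 8.
  α_4 = 9: Horner steps 2 → 0 → 3, so m(9) = 3.
  α_5 = 10: Horner steps 2 → 2 → 1, so m(10) = 1.
  α_6 = 1: Horner steps 2 → 6 → 9, so m(1) = 9.
Codeword c = [7, 9, 8, 3, 1, 9] ∈ F_11^6.


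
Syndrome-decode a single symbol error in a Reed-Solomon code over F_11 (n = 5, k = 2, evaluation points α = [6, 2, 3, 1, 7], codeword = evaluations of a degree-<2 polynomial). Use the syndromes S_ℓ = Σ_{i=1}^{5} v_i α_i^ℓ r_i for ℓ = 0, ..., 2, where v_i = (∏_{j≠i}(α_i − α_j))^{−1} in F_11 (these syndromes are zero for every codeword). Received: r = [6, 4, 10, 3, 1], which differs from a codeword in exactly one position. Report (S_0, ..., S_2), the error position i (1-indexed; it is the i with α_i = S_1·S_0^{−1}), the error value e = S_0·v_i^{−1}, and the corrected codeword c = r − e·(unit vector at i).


S = (1, 1, 1), error at position 4, error magnitude e = 5, c = [6, 4, 10, 9, 1].

Step 1: column multipliers v_i = (∏_{j≠i}(α_i − α_j))^{−1} mod 11.
  i = 1 (α = 6): (6−2)(6−3)(6−1)(6−7) = 4·3·5·(−1) = −60 ≡ 6, so v_1 = 6^{−1} = 2 (mod 11).
  i = 2 (α = 2): (2−6)(2−3)(2−1)(2−7) = (−4)·(−1)·1·(−5) = −20 ≡ 2, so v_2 = 2^{−1} = 6 (mod 11).
  i = 3 (α = 3): (3−6)(3−2)(3−1)(3−7) = (−3)·1·2·(−4) = 24 ≡ 2, so v_3 = 2^{−1} = 6 (mod 11).
  i = 4 (α = 1): (1−6)(1−2)(1−3)(1−7) = (−5)·(−1)·(−2)·(−6) = 60 ≡ 5, so v_4 = 5^{−1} = 9 (mod 11).
  i = 5 (α = 7): (7−6)(7−2)(7−3)(7−1) = 1·5·4·6 = 120 ≡ 10, so v_5 = 10^{−1} = 10 (mod 11).
  v = [2, 6, 6, 9, 10].
Step 2: syndromes of r = [6, 4, 10, 3, 1] (all sums mod 11).
  S_0 = Σ v_i r_i = 2·6 + 6·4 + 6·10 + 9·3 + 10·1 = 133 ≡ 1.
  S_1 = Σ v_i α_i r_i = 2·6·6 + 6·2·4 + 6·3·10 + 9·1·3 + 10·7·1 = 397 ≡ 1.
  α_i^2 mod 11 = [3, 4, 9, 1, 5].
  S_2 = Σ v_i α_i^2 r_i = 2·3·6 + 6·4·4 + 6·9·10 + 9·1·3 + 10·5·1 = 749 ≡ 1.
  S = (1, 1, 1) ≠ 0, so r is not a codeword (an error is present).
Step 3: locate the error. For a single error e at position i, S_ℓ = v_i·e·α_i^ℓ, so α_err = S_1/S_0.
  S_0^{−1} = 1^{−1} = 1 (mod 11), so α_err = 1·1 = 1 ≡ 1 = α_4. Error position i = 4.
  Consistency check: S_2/S_1 = 1·1 = 1 ≡ 1 = α_err ✓ (single-error assumption holds).
Step 4: error magnitude e = S_0/v_4 = S_0·∏_{j≠4}(α_4 − α_j) = 1·5 = 5 ≡ 5 (mod 11).
Step 5: correct position 4: c_4 = r_4 − e = 3 − 5 ≡ 9 (mod 11). Hence c = [6, 4, 10, 9, 1].
  Check: interpolating c through the α_i gives m(x) = 3 + 6·x (degree < 2) with m(α_i) = c_i for every i, so c is indeed a codeword.


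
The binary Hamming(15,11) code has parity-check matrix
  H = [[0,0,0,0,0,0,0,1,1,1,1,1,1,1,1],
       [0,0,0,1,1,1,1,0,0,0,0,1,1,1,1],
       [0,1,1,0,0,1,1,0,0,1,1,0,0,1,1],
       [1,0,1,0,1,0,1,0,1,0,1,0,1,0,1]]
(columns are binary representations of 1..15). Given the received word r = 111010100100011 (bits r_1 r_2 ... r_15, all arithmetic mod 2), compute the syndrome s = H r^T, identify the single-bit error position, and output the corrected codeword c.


s = (1, 0, 0, 1)^T, error position = 9, corrected codeword c = 111010101100011

Compute s = H r^T mod 2 one row at a time:
  s_1 = 0 + 0 + 1 + 0 + 0 + 0 + 1 + 1 = 3 ≡ 1 (mod 2).
  s_2 = 0 + 1 + 0 + 1 + 0 + 0 + 1 + 1 = 4 ≡ 0 (mod 2).
  s_3 = 1 + 1 + 0 + 1 + 1 + 0 + 1 + 1 = 6 ≡ 0 (mod 2).
  s_4 = 1 + 1 + 1 + 1 + 0 + 0 + 0 + 1 = 5 ≡ 1 (mod 2).
s = (1, 0, 0, 1)^T — this equals column 9 of H (binary 1001), so error is at position 9.
Correct: flip bit 9 of r = 111010100100011 to get c = 111010101100011.


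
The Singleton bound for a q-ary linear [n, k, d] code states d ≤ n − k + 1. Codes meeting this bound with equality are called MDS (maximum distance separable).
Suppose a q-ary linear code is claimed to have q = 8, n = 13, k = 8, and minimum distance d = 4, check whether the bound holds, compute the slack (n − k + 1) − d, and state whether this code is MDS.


Singleton RHS = n − k + 1 = 6, slack = 2, bound satisfied, not MDS.

Singleton bound: d ≤ n − k + 1.
Here n = 13, k = 8, so n − k + 1 = 6.
Given d = 4, check d ≤ 6: YES.
Slack = (n − k + 1) − d = 2.
The code is NOT MDS (slack = 2 > 0).
Description: the claimed parameters are [13, 8, 4]_8; such a code would be non-MDS.


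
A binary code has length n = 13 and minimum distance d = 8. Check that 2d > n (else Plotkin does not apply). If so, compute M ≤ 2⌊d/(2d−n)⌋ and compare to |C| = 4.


Plotkin bound M ≤ 4; given |C| = 4 ≤ bound (satisfied).

Check applicability: 2d = 16, n = 13.
2d − n = 3 > 0, so Plotkin applies.
Compute d/(2d−n) = 8/3 ≈ 2.6667.
⌊d/(2d−n)⌋ = 2.
Plotkin bound: M ≤ 2·2 = 4.
Given |C| = 4, check: satisfied.
This |C| is at the Plotkin bound.


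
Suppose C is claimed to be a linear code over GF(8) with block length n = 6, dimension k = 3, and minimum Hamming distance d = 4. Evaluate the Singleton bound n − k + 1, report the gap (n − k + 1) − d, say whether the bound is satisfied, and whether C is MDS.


Singleton RHS = n − k + 1 = 4, slack = 0, bound satisfied, MDS.

Singleton bound: d ≤ n − k + 1.
Here n = 6, k = 3, so n − k + 1 = 4.
Given d = 4, check d ≤ 4: YES.
Slack = (n − k + 1) − d = 0.
The code is MDS (slack = 0).
Description: the claimed parameters are [6, 3, 4]_8; such a code would be MDS (meets Singleton bound).
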